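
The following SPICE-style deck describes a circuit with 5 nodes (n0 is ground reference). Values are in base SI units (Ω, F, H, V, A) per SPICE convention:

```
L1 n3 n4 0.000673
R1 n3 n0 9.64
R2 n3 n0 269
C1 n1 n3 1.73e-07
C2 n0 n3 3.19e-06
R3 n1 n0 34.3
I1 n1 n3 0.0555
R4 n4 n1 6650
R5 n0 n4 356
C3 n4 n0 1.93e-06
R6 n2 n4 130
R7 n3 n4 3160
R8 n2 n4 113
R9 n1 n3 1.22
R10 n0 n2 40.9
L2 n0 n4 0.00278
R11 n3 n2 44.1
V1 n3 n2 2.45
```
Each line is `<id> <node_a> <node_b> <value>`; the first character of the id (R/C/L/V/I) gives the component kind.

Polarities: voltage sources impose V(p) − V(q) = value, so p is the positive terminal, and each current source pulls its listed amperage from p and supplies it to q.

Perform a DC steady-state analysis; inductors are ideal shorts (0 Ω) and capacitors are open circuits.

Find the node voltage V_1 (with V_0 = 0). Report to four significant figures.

-0.06537 V

Apply KCL at each of the 4 non-ground nodes and solve the resulting linear system.
Node n1: branches {C1, R3, I1, R4, R9} → V_1 = -0.06537
Node n2: branches {R6, R8, R10, R11, V1} → V_2 = -2.450
Node n3: branches {L1, R1, R2, C1, C2, I1, R7, R9, R11, V1} → V_3 = 0.000
Node n4: branches {L1, R4, R5, C3, R6, R7, R8, L2} → V_4 = 0.000
Source currents: i(L1)=0.1023, i(L2)=-0.06181, i(V1)=-0.1560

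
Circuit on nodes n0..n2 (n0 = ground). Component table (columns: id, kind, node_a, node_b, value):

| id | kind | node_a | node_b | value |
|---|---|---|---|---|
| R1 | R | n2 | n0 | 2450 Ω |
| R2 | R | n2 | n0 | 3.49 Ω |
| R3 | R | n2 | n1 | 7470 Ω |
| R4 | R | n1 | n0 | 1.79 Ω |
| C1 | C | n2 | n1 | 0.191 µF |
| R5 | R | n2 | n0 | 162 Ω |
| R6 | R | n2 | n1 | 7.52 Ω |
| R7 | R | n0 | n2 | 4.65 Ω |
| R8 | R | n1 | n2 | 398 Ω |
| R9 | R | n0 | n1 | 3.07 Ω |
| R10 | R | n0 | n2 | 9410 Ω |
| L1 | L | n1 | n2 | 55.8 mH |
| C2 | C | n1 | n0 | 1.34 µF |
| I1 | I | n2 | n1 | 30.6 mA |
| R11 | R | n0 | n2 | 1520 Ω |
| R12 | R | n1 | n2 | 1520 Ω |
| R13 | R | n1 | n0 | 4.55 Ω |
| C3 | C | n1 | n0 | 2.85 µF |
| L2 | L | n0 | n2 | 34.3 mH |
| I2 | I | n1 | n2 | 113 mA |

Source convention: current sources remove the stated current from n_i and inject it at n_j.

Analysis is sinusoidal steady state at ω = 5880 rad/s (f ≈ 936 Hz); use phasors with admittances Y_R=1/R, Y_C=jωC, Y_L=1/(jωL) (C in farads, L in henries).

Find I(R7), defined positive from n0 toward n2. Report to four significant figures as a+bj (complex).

Apply KCL at each of the 2 non-ground nodes and solve the resulting linear system.
Node n1: branches {R3, R4, C1, R6, R8, R9, L1, C2, I1, R12, R13, C3, I2} → V_1 = -0.05362+0.0009779j
Node n2: branches {R1, R2, R3, C1, R5, R6, R7, R8, R10, L1, I1, R11, R12, L2, I2} → V_2 = 0.1164+0.001608j

-0.02503-0.0003458j A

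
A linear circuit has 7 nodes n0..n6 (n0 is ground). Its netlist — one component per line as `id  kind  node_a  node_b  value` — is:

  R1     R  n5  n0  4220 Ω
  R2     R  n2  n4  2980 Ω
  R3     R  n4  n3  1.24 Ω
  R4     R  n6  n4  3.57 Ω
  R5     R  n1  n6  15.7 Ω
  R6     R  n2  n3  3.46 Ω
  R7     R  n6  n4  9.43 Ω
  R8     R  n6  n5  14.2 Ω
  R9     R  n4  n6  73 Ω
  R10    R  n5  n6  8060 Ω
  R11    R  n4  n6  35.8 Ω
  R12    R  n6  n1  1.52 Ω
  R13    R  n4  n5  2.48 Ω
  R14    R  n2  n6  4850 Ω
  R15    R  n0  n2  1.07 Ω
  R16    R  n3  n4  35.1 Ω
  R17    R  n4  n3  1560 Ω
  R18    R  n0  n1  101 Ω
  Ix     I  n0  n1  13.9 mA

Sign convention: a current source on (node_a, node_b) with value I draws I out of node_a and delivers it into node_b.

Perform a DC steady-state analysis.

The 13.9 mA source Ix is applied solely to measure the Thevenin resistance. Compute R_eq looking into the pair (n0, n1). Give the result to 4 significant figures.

R_eq = 8.379 Ω

Apply KCL at each of the 6 non-ground nodes and solve the resulting linear system.
Node n1: branches {R5, R12, R18, Ix} → V_1 = 0.1165
Node n2: branches {R2, R6, R14, R15} → V_2 = 0.01362
Node n3: branches {R3, R6, R16, R17} → V_3 = 0.05753
Node n4: branches {R2, R3, R4, R7, R9, R11, R13, R16, R17} → V_4 = 0.07272
Node n5: branches {R1, R8, R10, R13} → V_5 = 0.07657
Node n6: branches {R4, R5, R7, R8, R9, R10, R11, R12, R14} → V_6 = 0.09881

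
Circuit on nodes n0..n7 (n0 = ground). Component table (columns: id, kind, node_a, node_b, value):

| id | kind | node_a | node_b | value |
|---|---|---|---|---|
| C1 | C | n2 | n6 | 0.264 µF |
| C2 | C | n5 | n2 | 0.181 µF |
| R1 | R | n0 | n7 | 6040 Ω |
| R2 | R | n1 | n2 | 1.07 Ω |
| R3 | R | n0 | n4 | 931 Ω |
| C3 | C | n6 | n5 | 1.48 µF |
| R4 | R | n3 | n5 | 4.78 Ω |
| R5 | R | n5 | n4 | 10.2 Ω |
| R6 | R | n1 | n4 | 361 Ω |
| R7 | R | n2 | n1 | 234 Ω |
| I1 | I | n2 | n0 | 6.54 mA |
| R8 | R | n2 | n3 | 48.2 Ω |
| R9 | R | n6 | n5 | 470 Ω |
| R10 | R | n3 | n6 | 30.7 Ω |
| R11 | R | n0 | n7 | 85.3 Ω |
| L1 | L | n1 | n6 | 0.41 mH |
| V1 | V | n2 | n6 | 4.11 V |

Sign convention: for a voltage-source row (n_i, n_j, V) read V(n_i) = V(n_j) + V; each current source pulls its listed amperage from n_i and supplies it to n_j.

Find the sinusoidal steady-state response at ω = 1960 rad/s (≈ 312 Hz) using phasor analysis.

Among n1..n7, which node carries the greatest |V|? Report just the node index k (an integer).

Element admittances at ω=1960 rad/s:
  Y(C1) = 0.000+0.0005174j S between n2,n6
  Y(C2) = 0.000+0.0003548j S between n5,n2
  Y(R1) = 0.0001656+0.000j S between n0,n7
  Y(R2) = 0.9346+0.000j S between n1,n2
  Y(R3) = 0.001074+0.000j S between n0,n4
  Y(C3) = 0.000+0.002901j S between n6,n5
  Y(R4) = 0.2092+0.000j S between n3,n5
  Y(R5) = 0.09804+0.000j S between n5,n4
  Y(R6) = 0.002770+0.000j S between n1,n4
  Y(R7) = 0.004274+0.000j S between n2,n1
  I1: injects 0.00654 A into n0 (from n2)
  Y(R8) = 0.02075+0.000j S between n2,n3
  Y(R9) = 0.002128+0.000j S between n6,n5
  Y(R10) = 0.03257+0.000j S between n3,n6
  Y(R11) = 0.01172+0.000j S between n0,n7
  Y(L1) = 0.000-1.244j S between n1,n6
  V1: constraint V(n2)−V(n6) = 4.11
Assemble and solve the 8×8 MNA system:
  V(n1)=-6.313+1.892j  V(n2)=-3.697-0.08262j  V(n3)=-6.161-0.05937j  V(n4)=-6.089+0.000j  V(n5)=-6.149-0.05345j  V(n6)=-7.807-0.08262j  V(n7)=0.000+0.000j
  i(V1)=-2.514+1.851j

6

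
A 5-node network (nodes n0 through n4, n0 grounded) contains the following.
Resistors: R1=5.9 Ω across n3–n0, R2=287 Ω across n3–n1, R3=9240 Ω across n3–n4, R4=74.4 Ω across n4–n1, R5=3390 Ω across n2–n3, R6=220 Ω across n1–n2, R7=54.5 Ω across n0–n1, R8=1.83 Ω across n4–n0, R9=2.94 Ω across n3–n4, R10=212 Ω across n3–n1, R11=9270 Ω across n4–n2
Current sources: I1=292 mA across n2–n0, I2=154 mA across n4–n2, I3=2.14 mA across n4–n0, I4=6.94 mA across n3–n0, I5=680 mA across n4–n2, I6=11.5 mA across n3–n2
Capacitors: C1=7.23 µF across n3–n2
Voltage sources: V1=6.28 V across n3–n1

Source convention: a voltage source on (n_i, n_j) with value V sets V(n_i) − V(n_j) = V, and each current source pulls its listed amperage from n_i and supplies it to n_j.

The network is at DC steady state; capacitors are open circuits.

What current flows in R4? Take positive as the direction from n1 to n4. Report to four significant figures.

-0.06342 A

Apply KCL at each of the 4 non-ground nodes and solve the resulting linear system.
Node n1: branches {R2, R4, R6, R7, R10, V1} → V_1 = -5.371
Node n2: branches {I1, I2, C1, R5, R6, I5, I6, R11} → V_2 = 107.0
Node n3: branches {R1, R2, R3, C1, R5, I4, I6, R9, R10, V1} → V_3 = 0.9091
Node n4: branches {R3, I2, I3, R4, R8, I5, R9, R11} → V_4 = -0.6526
Source currents: i(V1)=-0.7241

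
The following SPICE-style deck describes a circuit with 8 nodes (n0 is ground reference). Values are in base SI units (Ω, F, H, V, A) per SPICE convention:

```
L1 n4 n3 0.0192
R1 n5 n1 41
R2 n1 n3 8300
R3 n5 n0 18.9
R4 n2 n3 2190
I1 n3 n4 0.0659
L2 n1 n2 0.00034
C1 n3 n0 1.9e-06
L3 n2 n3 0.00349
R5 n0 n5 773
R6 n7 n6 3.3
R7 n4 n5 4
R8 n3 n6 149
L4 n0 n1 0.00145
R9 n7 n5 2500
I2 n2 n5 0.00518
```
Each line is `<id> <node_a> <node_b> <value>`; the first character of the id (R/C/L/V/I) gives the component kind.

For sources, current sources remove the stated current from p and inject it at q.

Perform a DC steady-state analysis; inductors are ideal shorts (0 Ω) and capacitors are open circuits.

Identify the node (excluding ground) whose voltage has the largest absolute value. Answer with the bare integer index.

Element admittances at DC:
  L1: short n4↔n3 (DC inductor)
  Y(R1) = 0.02439 S between n5,n1
  Y(R2) = 0.0001205 S between n1,n3
  Y(R3) = 0.05291 S between n5,n0
  Y(R4) = 0.0004566 S between n2,n3
  I1: injects 0.0659 A into n4 (from n3)
  L2: short n1↔n2 (DC inductor)
  Y(C1) = 0.000 S between n3,n0
  L3: short n2↔n3 (DC inductor)
  Y(R5) = 0.001294 S between n0,n5
  Y(R6) = 0.3030 S between n7,n6
  Y(R7) = 0.2500 S between n4,n5
  Y(R8) = 0.006711 S between n3,n6
  L4: short n0↔n1 (DC inductor)
  Y(R9) = 0.0004000 S between n7,n5
  I2: injects 0.00518 A into n5 (from n2)
Assemble and solve the 11×11 MNA system:
  V(n1)=0.000  V(n2)=0.000  V(n3)=0.000  V(n4)=0.000  V(n5)=0.01575  V(n6)=0.0008846  V(n7)=0.0009042
  i(L1)=0.06984  i(L2)=0.001238  i(L3)=-0.003942  i(L4)=0.0008535

5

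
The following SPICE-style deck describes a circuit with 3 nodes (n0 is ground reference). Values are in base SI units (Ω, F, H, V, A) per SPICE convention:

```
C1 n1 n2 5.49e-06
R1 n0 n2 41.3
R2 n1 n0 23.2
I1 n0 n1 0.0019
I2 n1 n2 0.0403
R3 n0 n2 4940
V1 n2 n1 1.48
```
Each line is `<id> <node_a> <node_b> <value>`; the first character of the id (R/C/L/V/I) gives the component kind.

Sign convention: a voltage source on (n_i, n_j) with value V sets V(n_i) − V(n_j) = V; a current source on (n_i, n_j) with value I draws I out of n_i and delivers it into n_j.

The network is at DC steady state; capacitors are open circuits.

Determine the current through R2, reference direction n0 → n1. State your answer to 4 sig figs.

0.02186 A

Element admittances at DC:
  Y(C1) = 0.000 S between n1,n2
  Y(R1) = 0.02421 S between n0,n2
  Y(R2) = 0.04310 S between n1,n0
  I1: injects 0.0019 A into n1 (from n0)
  I2: injects 0.0403 A into n2 (from n1)
  Y(R3) = 0.0002024 S between n0,n2
  V1: constraint V(n2)−V(n1) = 1.48
Assemble and solve the 3×3 MNA system:
  V(n1)=-0.5070  V(n2)=0.9730
  i(V1)=0.01654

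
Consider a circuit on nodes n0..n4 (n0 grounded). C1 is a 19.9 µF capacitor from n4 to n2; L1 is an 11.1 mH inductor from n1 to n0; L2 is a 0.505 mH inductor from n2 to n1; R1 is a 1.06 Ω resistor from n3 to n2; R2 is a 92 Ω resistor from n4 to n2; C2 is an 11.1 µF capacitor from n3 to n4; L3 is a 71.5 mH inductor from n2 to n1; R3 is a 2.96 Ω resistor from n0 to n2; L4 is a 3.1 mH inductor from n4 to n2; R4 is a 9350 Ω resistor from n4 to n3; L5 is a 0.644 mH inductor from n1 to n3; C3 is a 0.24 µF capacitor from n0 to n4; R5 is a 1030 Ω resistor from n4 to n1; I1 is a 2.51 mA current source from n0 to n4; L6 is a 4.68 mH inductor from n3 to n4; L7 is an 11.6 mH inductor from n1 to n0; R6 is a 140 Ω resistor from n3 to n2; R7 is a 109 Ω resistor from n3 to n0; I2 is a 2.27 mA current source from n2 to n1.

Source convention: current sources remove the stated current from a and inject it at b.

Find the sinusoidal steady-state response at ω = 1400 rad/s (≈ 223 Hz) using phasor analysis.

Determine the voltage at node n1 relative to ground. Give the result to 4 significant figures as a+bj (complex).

0.006138+0.003388j V

MNA unknowns: 4 node voltages V₁..V_4
C1: Y=0.000+0.02786j on G[4,2]
L1: Y=0.000-0.06435j on G[1,0]
L2: Y=0.000-1.414j on G[2,1]
R1: Y=0.9434+0.000j on G[3,2]
R2: Y=0.01087+0.000j on G[4,2]
C2: Y=0.000+0.01554j on G[3,4]
L3: Y=0.000-0.009990j on G[2,1]
R3: Y=0.3378+0.000j on G[0,2]
L4: Y=0.000-0.2304j on G[4,2]
R4: Y=0.0001070+0.000j on G[4,3]
L5: Y=0.000-1.109j on G[1,3]
C3: Y=0.000+0.0003360j on G[0,4]
R5: Y=0.0009709+0.000j on G[4,1]
I1: z[0]−=0.00251, z[4]+=0.00251
L6: Y=0.000-0.1526j on G[3,4]
L7: Y=0.000-0.06158j on G[1,0]
R6: Y=0.007143+0.000j on G[3,2]
R7: Y=0.009174+0.000j on G[3,0]
I2: z[2]−=0.00227, z[1]+=0.00227
solve → V1=0.006138+0.003388j, V2=0.005985+0.002193j, V3=0.007037+0.003262j, V4=0.006688+0.01000j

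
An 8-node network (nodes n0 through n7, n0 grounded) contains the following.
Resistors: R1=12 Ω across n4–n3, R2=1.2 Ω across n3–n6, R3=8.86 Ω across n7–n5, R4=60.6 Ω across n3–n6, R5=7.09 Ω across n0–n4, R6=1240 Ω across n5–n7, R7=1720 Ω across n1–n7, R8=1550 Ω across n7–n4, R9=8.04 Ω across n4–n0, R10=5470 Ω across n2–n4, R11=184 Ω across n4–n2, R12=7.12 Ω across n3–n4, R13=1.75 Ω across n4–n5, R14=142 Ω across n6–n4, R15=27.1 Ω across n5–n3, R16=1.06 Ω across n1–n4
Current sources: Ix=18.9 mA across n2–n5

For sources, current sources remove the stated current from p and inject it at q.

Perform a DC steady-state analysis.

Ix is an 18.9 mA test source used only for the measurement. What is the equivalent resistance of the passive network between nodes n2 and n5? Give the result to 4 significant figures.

R_eq = 179.7 Ω

Element admittances at DC:
  Y(R1) = 0.08333 S between n4,n3
  Y(R2) = 0.8333 S between n3,n6
  Y(R3) = 0.1129 S between n7,n5
  Y(R4) = 0.01650 S between n3,n6
  Y(R5) = 0.1410 S between n0,n4
  Y(R6) = 0.0008065 S between n5,n7
  Y(R7) = 0.0005814 S between n1,n7
  Y(R8) = 0.0006452 S between n7,n4
  Y(R9) = 0.1244 S between n4,n0
  Y(R10) = 0.0001828 S between n2,n4
  Y(R11) = 0.005435 S between n4,n2
  Y(R12) = 0.1404 S between n3,n4
  Y(R13) = 0.5714 S between n4,n5
  Y(R14) = 0.007042 S between n6,n4
  Y(R15) = 0.03690 S between n5,n3
  Y(R16) = 0.9434 S between n1,n4
  Ix: injects 0.0189 A into n5 (from n2)
Assemble and solve the 7×7 MNA system:
  V(n1)=1.905e-05  V(n2)=-3.364  V(n3)=0.004311  V(n4)=0.000  V(n5)=0.03127  V(n6)=0.004275  V(n7)=0.03093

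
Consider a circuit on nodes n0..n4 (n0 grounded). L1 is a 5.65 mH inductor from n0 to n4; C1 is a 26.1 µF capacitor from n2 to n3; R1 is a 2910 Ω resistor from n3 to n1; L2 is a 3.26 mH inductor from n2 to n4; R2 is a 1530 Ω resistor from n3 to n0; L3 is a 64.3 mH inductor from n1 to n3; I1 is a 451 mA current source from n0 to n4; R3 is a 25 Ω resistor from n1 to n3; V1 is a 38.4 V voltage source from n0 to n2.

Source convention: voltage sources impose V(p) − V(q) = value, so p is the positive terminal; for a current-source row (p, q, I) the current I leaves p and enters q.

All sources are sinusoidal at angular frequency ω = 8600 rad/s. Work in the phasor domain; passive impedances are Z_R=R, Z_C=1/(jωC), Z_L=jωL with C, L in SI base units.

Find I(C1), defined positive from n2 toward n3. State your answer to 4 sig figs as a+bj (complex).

-0.02510-7.308e-05j A

Apply KCL at each of the 4 non-ground nodes and solve the resulting linear system.
Node n1: branches {R1, L3, R3} → V_1 = -38.40-0.1118j
Node n2: branches {C1, L2, V1} → V_2 = -38.40+0.000j
Node n3: branches {C1, R1, R2, L3, R3} → V_3 = -38.40-0.1118j
Node n4: branches {L1, L2, I1} → V_4 = -24.35+8.018j
Source currents: i(V1)=-0.3111+0.5011j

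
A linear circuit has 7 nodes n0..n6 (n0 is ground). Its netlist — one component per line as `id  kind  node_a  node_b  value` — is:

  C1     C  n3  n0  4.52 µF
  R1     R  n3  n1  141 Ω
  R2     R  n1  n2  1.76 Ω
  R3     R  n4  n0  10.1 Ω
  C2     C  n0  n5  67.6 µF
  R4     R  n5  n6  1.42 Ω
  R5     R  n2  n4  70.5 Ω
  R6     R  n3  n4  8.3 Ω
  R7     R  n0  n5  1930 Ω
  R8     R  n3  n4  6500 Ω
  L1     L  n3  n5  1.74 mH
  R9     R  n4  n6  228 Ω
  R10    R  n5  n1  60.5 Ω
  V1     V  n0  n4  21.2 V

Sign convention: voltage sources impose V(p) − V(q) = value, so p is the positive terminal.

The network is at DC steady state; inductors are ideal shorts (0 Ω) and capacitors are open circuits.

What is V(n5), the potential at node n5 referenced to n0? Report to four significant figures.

-21.12 V

Element admittances at DC:
  Y(C1) = 0.000 S between n3,n0
  Y(R1) = 0.007092 S between n3,n1
  Y(R2) = 0.5682 S between n1,n2
  Y(R3) = 0.09901 S between n4,n0
  Y(C2) = 0.000 S between n0,n5
  Y(R4) = 0.7042 S between n5,n6
  Y(R5) = 0.01418 S between n2,n4
  Y(R6) = 0.1205 S between n3,n4
  Y(R7) = 0.0005181 S between n0,n5
  Y(R8) = 0.0001538 S between n3,n4
  L1: short n3↔n5 (DC inductor)
  Y(R9) = 0.004386 S between n4,n6
  Y(R10) = 0.01653 S between n5,n1
  V1: constraint V(n0)−V(n4) = 21.2
Assemble and solve the 8×8 MNA system:
  V(n1)=-21.15  V(n2)=-21.15  V(n3)=-21.12  V(n4)=-21.20  V(n5)=-21.12  V(n6)=-21.12
  i(L1)=-0.01009  i(V1)=-2.110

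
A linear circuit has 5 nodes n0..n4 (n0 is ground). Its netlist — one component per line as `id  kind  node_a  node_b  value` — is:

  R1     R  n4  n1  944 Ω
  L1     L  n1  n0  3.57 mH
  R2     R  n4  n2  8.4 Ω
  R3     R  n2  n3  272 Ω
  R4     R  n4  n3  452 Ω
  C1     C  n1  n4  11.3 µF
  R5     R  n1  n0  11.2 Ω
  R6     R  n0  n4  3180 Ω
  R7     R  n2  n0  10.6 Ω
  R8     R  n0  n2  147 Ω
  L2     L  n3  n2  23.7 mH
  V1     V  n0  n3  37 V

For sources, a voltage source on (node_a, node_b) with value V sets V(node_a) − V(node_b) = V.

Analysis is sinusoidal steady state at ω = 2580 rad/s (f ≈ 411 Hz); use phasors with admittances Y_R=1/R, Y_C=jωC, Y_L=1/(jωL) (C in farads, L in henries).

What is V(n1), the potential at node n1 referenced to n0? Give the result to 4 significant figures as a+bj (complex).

-0.8711-0.8647j V

Apply KCL at each of the 4 non-ground nodes and solve the resulting linear system.
Node n1: branches {R1, L1, C1, R5} → V_1 = -0.8711-0.8647j
Node n2: branches {R2, R3, R7, R8, L2} → V_2 = -1.255+5.290j
Node n3: branches {R3, R4, L2, V1} → V_3 = -37.00+0.000j
Node n4: branches {R1, R2, R4, C1, R6} → V_4 = -0.4898+5.037j
Source currents: i(V1)=-0.2987+0.5540j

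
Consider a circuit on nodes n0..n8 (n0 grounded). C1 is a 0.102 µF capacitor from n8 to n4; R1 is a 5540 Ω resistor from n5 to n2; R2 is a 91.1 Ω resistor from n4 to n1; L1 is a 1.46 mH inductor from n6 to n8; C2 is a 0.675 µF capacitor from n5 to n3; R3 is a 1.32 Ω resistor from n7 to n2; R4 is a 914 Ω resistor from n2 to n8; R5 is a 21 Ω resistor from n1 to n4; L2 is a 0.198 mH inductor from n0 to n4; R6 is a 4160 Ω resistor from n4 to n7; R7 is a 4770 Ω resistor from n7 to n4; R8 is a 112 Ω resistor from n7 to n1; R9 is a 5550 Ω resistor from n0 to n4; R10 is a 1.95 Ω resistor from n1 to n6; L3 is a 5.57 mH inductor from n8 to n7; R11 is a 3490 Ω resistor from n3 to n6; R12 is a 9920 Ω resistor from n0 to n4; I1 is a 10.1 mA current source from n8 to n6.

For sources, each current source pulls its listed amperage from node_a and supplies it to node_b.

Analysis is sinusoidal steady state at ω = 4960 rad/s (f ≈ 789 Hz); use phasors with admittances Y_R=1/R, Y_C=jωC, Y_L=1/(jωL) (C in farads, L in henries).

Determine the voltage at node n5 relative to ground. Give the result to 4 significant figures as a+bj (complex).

MNA unknowns: 8 node voltages V₁..V_8
C1: Y=0.000+0.0005059j on G[8,4]
R1: Y=0.0001805+0.000j on G[5,2]
R2: Y=0.01098+0.000j on G[4,1]
L1: Y=0.000-0.1381j on G[6,8]
C2: Y=0.000+0.003348j on G[5,3]
R3: Y=0.7576+0.000j on G[7,2]
R4: Y=0.001094+0.000j on G[2,8]
R5: Y=0.04762+0.000j on G[1,4]
L2: Y=0.000-1.018j on G[0,4]
R6: Y=0.0002404+0.000j on G[4,7]
R7: Y=0.0002096+0.000j on G[7,4]
R8: Y=0.008929+0.000j on G[7,1]
R9: Y=0.0001802+0.000j on G[0,4]
R10: Y=0.5128+0.000j on G[1,6]
L3: Y=0.000-0.03620j on G[8,7]
R11: Y=0.0002865+0.000j on G[3,6]
R12: Y=0.0001008+0.000j on G[0,4]
I1: z[8]−=0.0101, z[6]+=0.0101
solve → V1=-0.0004421+0.0005330j, V2=-0.02137-0.06424j, V3=-0.007485-0.02401j, V4=0.000+0.000j, V5=-0.009688-0.02338j, V6=-0.0001279+0.001722j, V7=-0.02139-0.06424j, V8=-0.004595-0.07024j

-0.009688-0.02338j V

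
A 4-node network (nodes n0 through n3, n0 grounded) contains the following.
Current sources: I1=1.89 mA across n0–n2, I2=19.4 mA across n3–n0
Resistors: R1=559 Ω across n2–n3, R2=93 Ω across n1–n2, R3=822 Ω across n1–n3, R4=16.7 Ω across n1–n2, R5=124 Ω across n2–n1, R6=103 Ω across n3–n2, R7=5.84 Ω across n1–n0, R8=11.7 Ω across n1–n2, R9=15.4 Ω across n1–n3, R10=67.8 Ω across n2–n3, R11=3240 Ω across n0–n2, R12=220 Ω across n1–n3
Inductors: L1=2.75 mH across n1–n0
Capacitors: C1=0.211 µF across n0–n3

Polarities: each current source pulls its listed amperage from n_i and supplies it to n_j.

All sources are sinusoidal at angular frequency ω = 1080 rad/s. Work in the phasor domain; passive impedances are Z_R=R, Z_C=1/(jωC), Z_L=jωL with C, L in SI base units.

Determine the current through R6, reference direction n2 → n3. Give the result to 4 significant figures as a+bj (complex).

0.001814-4.136e-06j A

MNA unknowns: 3 node voltages V₁..V_3
I1: z[0]−=0.00189, z[2]+=0.00189
R1: Y=0.001789+0.000j on G[2,3]
R2: Y=0.01075+0.000j on G[1,2]
R3: Y=0.001217+0.000j on G[1,3]
R4: Y=0.05988+0.000j on G[1,2]
R5: Y=0.008065+0.000j on G[2,1]
L1: Y=0.000-0.3367j on G[1,0]
R6: Y=0.009709+0.000j on G[3,2]
R7: Y=0.1712+0.000j on G[1,0]
C1: Y=0.000+0.0002279j on G[0,3]
R8: Y=0.08547+0.000j on G[1,2]
R9: Y=0.06494+0.000j on G[1,3]
R10: Y=0.01475+0.000j on G[2,3]
R11: Y=0.0003086+0.000j on G[0,2]
R12: Y=0.004545+0.000j on G[1,3]
I2: z[3]−=0.0194, z[0]+=0.0194
solve → V1=-0.02116-0.04123j, V2=-0.03945-0.04109j, V3=-0.2263-0.04066j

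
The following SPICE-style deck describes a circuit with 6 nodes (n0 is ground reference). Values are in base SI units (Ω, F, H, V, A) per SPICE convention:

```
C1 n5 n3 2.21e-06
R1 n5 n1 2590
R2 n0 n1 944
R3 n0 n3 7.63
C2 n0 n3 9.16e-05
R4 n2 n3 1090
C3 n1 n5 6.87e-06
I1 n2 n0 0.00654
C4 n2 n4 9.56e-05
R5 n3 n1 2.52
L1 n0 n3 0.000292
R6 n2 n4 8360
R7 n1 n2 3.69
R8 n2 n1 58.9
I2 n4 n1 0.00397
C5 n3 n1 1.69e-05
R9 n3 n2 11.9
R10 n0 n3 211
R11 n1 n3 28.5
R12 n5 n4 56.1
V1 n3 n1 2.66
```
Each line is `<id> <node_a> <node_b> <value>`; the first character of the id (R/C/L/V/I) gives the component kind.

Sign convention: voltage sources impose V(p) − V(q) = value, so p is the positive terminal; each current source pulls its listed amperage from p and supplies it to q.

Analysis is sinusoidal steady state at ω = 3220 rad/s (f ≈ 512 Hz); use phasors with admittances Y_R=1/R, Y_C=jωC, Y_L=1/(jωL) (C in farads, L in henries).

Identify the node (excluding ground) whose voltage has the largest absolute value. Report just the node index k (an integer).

1

Element admittances at ω=3220 rad/s:
  Y(C1) = 0.000+0.007116j S between n5,n3
  Y(R1) = 0.0003861+0.000j S between n5,n1
  Y(R2) = 0.001059+0.000j S between n0,n1
  Y(R3) = 0.1311+0.000j S between n0,n3
  Y(C2) = 0.000+0.2950j S between n0,n3
  Y(R4) = 0.0009174+0.000j S between n2,n3
  Y(C3) = 0.000+0.02212j S between n1,n5
  I1: injects 0.00654 A into n0 (from n2)
  Y(C4) = 0.000+0.3078j S between n2,n4
  Y(R5) = 0.3968+0.000j S between n3,n1
  Y(L1) = 0.000-1.064j S between n0,n3
  Y(R6) = 0.0001196+0.000j S between n2,n4
  Y(R7) = 0.2710+0.000j S between n1,n2
  Y(R8) = 0.01698+0.000j S between n2,n1
  I2: injects 0.00397 A into n1 (from n4)
  Y(C5) = 0.000+0.05442j S between n3,n1
  Y(R9) = 0.08403+0.000j S between n3,n2
  Y(R10) = 0.004739+0.000j S between n0,n3
  Y(R11) = 0.03509+0.000j S between n1,n3
  Y(R12) = 0.01783+0.000j S between n5,n4
  V1: constraint V(n3)−V(n1) = 2.66
Assemble and solve the 6×6 MNA system:
  V(n1)=-2.661-0.004694j  V(n2)=-2.081-0.003412j  V(n3)=-0.0008358-0.004694j  V(n4)=-2.079+0.006651j  V(n5)=-2.030+0.03347j
  i(V1)=-1.322-0.1591j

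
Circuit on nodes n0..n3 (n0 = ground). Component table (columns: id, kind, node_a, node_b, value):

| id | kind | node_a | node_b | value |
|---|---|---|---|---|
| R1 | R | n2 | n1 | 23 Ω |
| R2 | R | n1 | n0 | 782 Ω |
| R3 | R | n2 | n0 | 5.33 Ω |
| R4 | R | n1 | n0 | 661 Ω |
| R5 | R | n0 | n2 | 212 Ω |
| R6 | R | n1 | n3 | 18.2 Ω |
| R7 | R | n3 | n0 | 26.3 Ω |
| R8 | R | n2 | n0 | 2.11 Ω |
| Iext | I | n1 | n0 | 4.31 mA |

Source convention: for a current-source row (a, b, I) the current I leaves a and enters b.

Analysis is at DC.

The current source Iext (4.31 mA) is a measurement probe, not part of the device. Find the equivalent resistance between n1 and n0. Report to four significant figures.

R_eq = 15.13 Ω

MNA unknowns: 3 node voltages V₁..V_3
R1: Y=0.04348 on G[2,1]
R2: Y=0.001279 on G[1,0]
R3: Y=0.1876 on G[2,0]
R4: Y=0.001513 on G[1,0]
R5: Y=0.004717 on G[0,2]
R6: Y=0.05495 on G[1,3]
R7: Y=0.03802 on G[3,0]
R8: Y=0.4739 on G[2,0]
Iext: z[1]−=0.00431, z[0]+=0.00431
solve → V1=-0.06523, V2=-0.003996, V3=-0.03855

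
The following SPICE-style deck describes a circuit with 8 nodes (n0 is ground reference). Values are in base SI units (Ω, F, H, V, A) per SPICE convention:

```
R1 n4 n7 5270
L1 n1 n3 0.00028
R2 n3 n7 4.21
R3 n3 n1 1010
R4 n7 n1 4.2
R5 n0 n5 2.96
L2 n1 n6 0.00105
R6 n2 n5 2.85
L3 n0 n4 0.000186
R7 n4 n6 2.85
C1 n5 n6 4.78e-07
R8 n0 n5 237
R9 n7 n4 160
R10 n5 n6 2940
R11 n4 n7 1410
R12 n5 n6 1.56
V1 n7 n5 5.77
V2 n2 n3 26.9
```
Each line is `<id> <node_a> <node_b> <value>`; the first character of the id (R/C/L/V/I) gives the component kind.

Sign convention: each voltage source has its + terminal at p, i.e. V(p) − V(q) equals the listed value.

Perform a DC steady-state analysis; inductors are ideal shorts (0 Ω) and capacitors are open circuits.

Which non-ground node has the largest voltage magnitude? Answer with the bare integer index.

2

MNA unknowns: 7 node voltages V₁..V_7 plus 5 source currents (L1, L2, L3, V1, V2)
R1: Y=0.0001898 on G[4,7]
L1: row V1−V3=0, i_L1 at 1,3
R2: Y=0.2375 on G[3,7]
R3: Y=0.0009901 on G[3,1]
R4: Y=0.2381 on G[7,1]
R5: Y=0.3378 on G[0,5]
L2: row V1−V6=0, i_L2 at 1,6
R6: Y=0.3509 on G[2,5]
L3: row V0−V4=0, i_L3 at 0,4
R7: Y=0.3509 on G[4,6]
C1: Y=0.000 on G[5,6]
R8: Y=0.004219 on G[0,5]
R9: Y=0.006250 on G[7,4]
R10: Y=0.0003401 on G[5,6]
R11: Y=0.0007092 on G[4,7]
R12: Y=0.6410 on G[5,6]
V1: row V7−V5=5.77, i_V1 at 7,5
V2: row V2−V3=26.9, i_V2 at 2,3
solve → V1=-2.085, V2=24.81, V3=-2.085, V4=0.000, V5=1.977, V6=-2.085, V7=7.747
aux → i_L1=5.678, i_L2=-3.337, i_L3=0.6762, i_V1=-4.732, i_V2=-8.013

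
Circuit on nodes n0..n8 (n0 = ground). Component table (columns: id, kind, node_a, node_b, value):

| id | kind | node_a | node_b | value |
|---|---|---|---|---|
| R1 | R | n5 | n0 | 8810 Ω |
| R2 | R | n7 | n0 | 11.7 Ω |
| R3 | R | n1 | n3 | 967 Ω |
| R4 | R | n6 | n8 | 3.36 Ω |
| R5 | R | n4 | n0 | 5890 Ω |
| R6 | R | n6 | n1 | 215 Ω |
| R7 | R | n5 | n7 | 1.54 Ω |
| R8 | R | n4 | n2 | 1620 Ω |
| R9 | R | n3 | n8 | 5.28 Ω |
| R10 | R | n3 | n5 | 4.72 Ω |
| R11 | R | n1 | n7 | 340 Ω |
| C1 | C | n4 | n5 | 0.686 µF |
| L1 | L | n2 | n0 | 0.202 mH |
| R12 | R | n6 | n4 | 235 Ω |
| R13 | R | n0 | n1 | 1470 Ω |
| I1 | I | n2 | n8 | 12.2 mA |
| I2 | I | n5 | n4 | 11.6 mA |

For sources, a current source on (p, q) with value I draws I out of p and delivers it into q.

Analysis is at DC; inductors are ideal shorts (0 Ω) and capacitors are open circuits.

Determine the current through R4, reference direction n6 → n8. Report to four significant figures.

Apply KCL at each of the 8 non-ground nodes and solve the resulting linear system.
Node n1: branches {R3, R6, R11, R13} → V_1 = 0.2490
Node n2: branches {R8, L1, I1} → V_2 = 0.000
Node n3: branches {R3, R9, R10} → V_3 = 0.2312
Node n4: branches {R5, R8, C1, R12, I2} → V_4 = 2.615
Node n5: branches {R1, R7, R10, C1, I2} → V_5 = 0.1312
Node n6: branches {R4, R6, R12} → V_6 = 0.3731
Node n7: branches {R2, R7, R11} → V_7 = 0.1165
Node n8: branches {R4, R9, I1} → V_8 = 0.3430
Source currents: i(L1)=-0.01059

0.008964 A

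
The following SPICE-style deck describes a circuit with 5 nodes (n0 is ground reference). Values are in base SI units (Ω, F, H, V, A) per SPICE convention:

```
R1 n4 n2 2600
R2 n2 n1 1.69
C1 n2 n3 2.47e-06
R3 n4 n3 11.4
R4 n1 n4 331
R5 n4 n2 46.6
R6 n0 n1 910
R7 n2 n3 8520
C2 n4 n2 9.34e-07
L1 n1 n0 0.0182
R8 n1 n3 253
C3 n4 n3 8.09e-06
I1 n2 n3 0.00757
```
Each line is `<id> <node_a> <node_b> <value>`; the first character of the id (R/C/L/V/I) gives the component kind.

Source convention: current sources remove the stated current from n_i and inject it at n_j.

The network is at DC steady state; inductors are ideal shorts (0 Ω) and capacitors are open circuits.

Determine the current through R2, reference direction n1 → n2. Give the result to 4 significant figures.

Apply KCL at each of the 4 non-ground nodes and solve the resulting linear system.
Node n1: branches {R2, R4, R6, L1, R8} → V_1 = 0.000
Node n2: branches {R1, R2, C1, R5, R7, C2, I1} → V_2 = -0.003412
Node n3: branches {C1, R3, R7, R8, C3, I1} → V_3 = 0.3204
Node n4: branches {R1, R3, R4, R5, C2, C3} → V_4 = 0.2490
Source currents: i(L1)=0.000

0.002019 A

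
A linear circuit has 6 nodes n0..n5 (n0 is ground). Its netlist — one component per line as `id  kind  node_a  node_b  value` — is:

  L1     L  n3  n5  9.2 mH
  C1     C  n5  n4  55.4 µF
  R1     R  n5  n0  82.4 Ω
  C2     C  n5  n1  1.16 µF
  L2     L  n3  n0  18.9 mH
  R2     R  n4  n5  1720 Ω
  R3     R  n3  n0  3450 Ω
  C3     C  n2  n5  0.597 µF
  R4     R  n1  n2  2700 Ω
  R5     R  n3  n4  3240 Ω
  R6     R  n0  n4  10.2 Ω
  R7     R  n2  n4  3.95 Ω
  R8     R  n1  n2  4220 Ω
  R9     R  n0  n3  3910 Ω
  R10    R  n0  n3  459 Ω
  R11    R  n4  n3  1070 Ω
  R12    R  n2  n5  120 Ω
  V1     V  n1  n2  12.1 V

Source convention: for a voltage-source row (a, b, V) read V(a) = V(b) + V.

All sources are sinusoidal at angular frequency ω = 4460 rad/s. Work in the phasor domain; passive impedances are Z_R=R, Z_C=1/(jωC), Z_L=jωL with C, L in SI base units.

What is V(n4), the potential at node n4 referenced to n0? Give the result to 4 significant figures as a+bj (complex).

Element admittances at ω=4460 rad/s:
  Y(L1) = 0.000-0.02437j S between n3,n5
  Y(C1) = 0.000+0.2471j S between n5,n4
  Y(R1) = 0.01214+0.000j S between n5,n0
  Y(C2) = 0.000+0.005174j S between n5,n1
  Y(L2) = 0.000-0.01186j S between n3,n0
  Y(R2) = 0.0005814+0.000j S between n4,n5
  Y(R3) = 0.0002899+0.000j S between n3,n0
  Y(C3) = 0.000+0.002663j S between n2,n5
  Y(R4) = 0.0003704+0.000j S between n1,n2
  Y(R5) = 0.0003086+0.000j S between n3,n4
  Y(R6) = 0.09804+0.000j S between n0,n4
  Y(R7) = 0.2532+0.000j S between n2,n4
  Y(R8) = 0.0002370+0.000j S between n1,n2
  Y(R9) = 0.0002558+0.000j S between n0,n3
  Y(R10) = 0.002179+0.000j S between n0,n3
  Y(R11) = 0.0009346+0.000j S between n4,n3
  Y(R12) = 0.008333+0.000j S between n2,n5
  V1: constraint V(n1)−V(n2) = 12.1
Assemble and solve the 6×6 MNA system:
  V(n1)=12.07-0.2179j  V(n2)=-0.03011-0.2179j  V(n3)=0.1426+0.001972j  V(n4)=-0.03049+0.01377j  V(n5)=0.2124+0.02770j
  i(V1)=-0.008619-0.06135j

-0.03049+0.01377j V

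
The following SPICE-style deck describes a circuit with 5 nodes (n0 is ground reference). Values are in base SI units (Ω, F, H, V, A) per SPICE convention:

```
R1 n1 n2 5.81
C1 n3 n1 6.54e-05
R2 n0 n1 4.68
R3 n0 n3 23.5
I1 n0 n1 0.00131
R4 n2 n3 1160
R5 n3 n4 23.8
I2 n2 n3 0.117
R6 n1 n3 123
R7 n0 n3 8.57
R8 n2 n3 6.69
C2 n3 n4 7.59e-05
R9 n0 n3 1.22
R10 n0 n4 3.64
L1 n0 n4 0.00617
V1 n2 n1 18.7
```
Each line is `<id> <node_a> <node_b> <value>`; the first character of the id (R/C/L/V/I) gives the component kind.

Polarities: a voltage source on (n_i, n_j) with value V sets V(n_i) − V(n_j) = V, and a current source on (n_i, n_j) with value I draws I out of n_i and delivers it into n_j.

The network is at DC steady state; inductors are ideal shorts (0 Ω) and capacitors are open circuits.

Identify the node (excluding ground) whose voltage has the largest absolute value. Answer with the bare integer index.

Element admittances at DC:
  Y(R1) = 0.1721 S between n1,n2
  Y(C1) = 0.000 S between n3,n1
  Y(R2) = 0.2137 S between n0,n1
  Y(R3) = 0.04255 S between n0,n3
  I1: injects 0.00131 A into n1 (from n0)
  Y(R4) = 0.0008621 S between n2,n3
  Y(R5) = 0.04202 S between n3,n4
  I2: injects 0.117 A into n3 (from n2)
  Y(R6) = 0.008130 S between n1,n3
  Y(R7) = 0.1167 S between n0,n3
  Y(R8) = 0.1495 S between n2,n3
  Y(C2) = 0.000 S between n3,n4
  Y(R9) = 0.8197 S between n0,n3
  Y(R10) = 0.2747 S between n0,n4
  L1: short n0↔n4 (DC inductor)
  V1: constraint V(n2)−V(n1) = 18.7
Assemble and solve the 6×6 MNA system:
  V(n1)=-7.221  V(n2)=11.48  V(n3)=1.513  V(n4)=0.000
  i(L1)=-0.06356  i(V1)=-4.834

2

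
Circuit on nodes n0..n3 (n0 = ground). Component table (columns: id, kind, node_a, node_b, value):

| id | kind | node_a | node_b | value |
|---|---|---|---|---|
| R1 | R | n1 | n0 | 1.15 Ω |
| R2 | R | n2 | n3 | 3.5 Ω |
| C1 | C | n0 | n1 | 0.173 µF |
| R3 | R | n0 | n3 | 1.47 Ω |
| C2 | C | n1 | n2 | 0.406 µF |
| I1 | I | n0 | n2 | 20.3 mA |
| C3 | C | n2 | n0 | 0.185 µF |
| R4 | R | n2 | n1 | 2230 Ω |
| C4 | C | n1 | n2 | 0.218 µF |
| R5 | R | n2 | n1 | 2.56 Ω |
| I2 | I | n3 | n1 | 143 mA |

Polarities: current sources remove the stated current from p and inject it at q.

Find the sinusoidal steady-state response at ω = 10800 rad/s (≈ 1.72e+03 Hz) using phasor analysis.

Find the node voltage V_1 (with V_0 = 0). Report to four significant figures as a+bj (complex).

0.1282-0.0004856j V

Apply KCL at each of the 3 non-ground nodes and solve the resulting linear system.
Node n1: branches {R1, C1, C2, R4, C4, R5, I2} → V_1 = 0.1282-0.0004856j
Node n2: branches {R2, C2, I1, C3, R4, C4, R5} → V_2 = 0.04750+0.0004370j
Node n3: branches {R2, R3, I2} → V_3 = -0.1340+0.0001292j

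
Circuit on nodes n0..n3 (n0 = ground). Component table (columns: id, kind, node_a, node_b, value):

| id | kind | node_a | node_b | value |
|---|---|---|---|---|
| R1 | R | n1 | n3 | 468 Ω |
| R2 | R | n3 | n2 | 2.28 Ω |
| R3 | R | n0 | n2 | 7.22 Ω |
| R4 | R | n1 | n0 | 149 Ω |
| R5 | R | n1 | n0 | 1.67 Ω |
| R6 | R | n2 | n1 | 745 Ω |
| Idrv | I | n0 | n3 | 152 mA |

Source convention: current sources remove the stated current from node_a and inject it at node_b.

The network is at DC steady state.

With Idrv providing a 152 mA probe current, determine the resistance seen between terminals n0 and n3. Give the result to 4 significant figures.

Apply KCL at each of the 3 non-ground nodes and solve the resulting linear system.
Node n1: branches {R1, R4, R5, R6} → V_1 = 0.007280
Node n2: branches {R2, R3, R6} → V_2 = 1.066
Node n3: branches {R1, R2, Idrv} → V_3 = 1.405

R_eq = 9.246 Ω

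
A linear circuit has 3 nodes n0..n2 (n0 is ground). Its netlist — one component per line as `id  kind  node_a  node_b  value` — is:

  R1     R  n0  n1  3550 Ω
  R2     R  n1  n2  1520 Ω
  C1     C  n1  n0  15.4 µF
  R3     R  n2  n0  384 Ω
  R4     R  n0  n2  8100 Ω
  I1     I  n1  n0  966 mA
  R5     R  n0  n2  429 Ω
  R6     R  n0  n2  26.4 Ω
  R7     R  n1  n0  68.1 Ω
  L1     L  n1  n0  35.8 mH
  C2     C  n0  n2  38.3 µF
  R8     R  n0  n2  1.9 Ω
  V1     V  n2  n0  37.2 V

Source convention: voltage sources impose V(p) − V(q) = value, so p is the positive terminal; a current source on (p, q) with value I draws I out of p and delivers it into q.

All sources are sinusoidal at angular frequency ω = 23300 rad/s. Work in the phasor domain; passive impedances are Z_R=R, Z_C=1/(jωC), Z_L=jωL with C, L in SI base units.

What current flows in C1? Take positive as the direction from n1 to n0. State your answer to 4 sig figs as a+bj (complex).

Element admittances at ω=23300 rad/s:
  Y(R1) = 0.0002817+0.000j S between n0,n1
  Y(R2) = 0.0006579+0.000j S between n1,n2
  Y(C1) = 0.000+0.3588j S between n1,n0
  Y(R3) = 0.002604+0.000j S between n2,n0
  Y(R4) = 0.0001235+0.000j S between n0,n2
  I1: injects 0.966 A into n0 (from n1)
  Y(R5) = 0.002331+0.000j S between n0,n2
  Y(R6) = 0.03788+0.000j S between n0,n2
  Y(R7) = 0.01468+0.000j S between n1,n0
  Y(L1) = 0.000-0.001199j S between n1,n0
  Y(C2) = 0.000+0.8924j S between n0,n2
  Y(R8) = 0.5263+0.000j S between n0,n2
  V1: constraint V(n2)−V(n0) = 37.2
Assemble and solve the 3×3 MNA system:
  V(n1)=-0.1148+2.628j  V(n2)=37.20+0.000j
  i(V1)=-21.20-33.20j

-0.9429-0.04119j A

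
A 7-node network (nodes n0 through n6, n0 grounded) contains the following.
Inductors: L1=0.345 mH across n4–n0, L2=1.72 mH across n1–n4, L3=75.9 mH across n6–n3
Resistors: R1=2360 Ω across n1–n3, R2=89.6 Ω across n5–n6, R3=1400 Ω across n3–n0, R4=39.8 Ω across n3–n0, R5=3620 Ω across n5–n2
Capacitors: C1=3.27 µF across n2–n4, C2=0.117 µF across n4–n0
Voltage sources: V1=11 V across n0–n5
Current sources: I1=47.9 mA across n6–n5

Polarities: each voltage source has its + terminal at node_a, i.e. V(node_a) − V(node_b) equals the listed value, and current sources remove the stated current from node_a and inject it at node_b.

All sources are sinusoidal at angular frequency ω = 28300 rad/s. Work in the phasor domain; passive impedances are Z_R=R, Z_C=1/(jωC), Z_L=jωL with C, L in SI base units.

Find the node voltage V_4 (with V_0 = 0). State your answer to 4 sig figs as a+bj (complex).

Apply KCL at each of the 6 non-ground nodes and solve the resulting linear system.
Node n1: branches {L2, R1} → V_1 = -0.007476-0.03087j
Node n2: branches {C1, R5} → V_2 = -0.001285+0.002139j
Node n3: branches {R1, R3, L3, R4} → V_3 = -0.01617+0.2696j
Node n4: branches {L1, L2, C1, C2} → V_4 = -0.001279-0.03069j
Node n5: branches {R2, R5, V1, I1} → V_5 = -11.00+0.000j
Node n6: branches {R2, L3, I1} → V_6 = -15.25-0.6356j
Source currents: i(V1)=-0.003460+0.007094j

-0.001279-0.03069j V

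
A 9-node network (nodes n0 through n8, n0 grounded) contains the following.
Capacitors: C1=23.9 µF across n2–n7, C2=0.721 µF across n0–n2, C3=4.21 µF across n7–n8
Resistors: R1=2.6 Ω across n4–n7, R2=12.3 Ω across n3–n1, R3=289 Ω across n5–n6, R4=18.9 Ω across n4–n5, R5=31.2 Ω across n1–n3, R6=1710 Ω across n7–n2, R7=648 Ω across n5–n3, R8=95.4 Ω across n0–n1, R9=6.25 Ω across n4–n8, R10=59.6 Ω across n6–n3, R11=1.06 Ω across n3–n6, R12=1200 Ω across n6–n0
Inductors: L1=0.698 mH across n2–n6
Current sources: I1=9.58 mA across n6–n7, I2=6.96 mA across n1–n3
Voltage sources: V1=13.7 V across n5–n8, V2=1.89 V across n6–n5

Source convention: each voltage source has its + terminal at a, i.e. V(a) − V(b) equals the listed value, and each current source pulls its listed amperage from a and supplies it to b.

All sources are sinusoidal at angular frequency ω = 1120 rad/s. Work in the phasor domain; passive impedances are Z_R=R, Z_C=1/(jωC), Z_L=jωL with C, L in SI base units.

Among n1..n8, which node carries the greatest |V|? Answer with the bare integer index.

Apply KCL at each of the 8 non-ground nodes and solve the resulting linear system.
Node n1: branches {R2, R5, R8, I2} → V_1 = -0.01003-0.02122j
Node n2: branches {C1, R6, L1, C2} → V_2 = 0.2996-0.07509j
Node n3: branches {R2, R5, R7, I2, R10, R11} → V_3 = 0.05045-0.02318j
Node n4: branches {R1, R4, R9} → V_4 = -11.73+1.366j
Node n5: branches {R3, R4, R7, V1, V2} → V_5 = -1.837-0.02341j
Node n6: branches {R3, L1, I1, R10, R11, R12, V2} → V_6 = 0.05337-0.02341j
Node n7: branches {C1, R1, R6, I1, C3} → V_7 = -11.51+2.134j
Node n8: branches {R9, C3, V1} → V_8 = -15.54-0.02341j
Source currents: i(V1)=-0.5990-0.2412j, i(V2)=-0.08508-0.3147j

8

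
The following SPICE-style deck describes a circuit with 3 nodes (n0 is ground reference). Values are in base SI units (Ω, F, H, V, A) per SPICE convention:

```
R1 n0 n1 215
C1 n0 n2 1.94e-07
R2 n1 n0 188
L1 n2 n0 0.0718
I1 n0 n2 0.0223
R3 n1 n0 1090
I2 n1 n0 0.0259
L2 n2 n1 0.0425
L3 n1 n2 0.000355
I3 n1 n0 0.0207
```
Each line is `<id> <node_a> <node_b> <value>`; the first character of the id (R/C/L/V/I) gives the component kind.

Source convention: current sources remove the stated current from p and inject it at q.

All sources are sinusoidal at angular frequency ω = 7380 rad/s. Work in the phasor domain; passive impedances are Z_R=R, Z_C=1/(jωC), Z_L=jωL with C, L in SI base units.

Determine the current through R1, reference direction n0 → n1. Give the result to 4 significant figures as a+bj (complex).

Element admittances at ω=7380 rad/s:
  Y(R1) = 0.004651+0.000j S between n0,n1
  Y(C1) = 0.000+0.001432j S between n0,n2
  Y(R2) = 0.005319+0.000j S between n1,n0
  Y(L1) = 0.000-0.001887j S between n2,n0
  I1: injects 0.0223 A into n2 (from n0)
  Y(R3) = 0.0009174+0.000j S between n1,n0
  I2: injects 0.0259 A into n0 (from n1)
  Y(L2) = 0.000-0.003188j S between n2,n1
  Y(L3) = 0.000-0.3817j S between n1,n2
  I3: injects 0.0207 A into n0 (from n1)
Assemble and solve the 2×2 MNA system:
  V(n1)=-2.230-0.09320j  V(n2)=-2.228-0.03522j

0.01037+0.0004335j A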